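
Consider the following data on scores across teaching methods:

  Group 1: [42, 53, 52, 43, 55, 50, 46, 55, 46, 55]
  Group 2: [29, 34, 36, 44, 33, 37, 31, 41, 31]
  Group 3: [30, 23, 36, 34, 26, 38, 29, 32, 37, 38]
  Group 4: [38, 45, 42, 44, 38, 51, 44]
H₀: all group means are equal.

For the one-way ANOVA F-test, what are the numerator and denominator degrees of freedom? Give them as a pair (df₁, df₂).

degrees of freedom = [3, 32]

k = 4 groups, N = 36 total
df = (k−1, N−k) = (4−1, 36−4) = (3, 32)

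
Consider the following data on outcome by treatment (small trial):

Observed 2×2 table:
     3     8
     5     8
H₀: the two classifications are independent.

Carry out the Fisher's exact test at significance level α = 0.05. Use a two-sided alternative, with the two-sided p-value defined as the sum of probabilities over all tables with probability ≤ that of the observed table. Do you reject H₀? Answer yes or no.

reject H₀: no

Margins: r₁=11, r₂=13, c₁=8, c₂=16, n=24
p_obs = C(11,3)·C(13,5)/C(24,8); sum pmf over tables with pmf ≤ p_obs
p-value (two-sided) = 0.67919
At α=0.05: p ≥ α → fail to reject H₀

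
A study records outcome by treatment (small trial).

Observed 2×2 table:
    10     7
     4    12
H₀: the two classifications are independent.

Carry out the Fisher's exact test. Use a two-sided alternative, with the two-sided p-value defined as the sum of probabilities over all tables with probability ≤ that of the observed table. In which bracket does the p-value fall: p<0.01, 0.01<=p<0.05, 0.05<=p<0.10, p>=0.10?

Margins: r₁=17, r₂=16, c₁=14, c₂=19, n=33
p_obs = C(17,10)·C(16,4)/C(33,14); sum pmf over tables with pmf ≤ p_obs
p-value (two-sided) = 0.07986
→ bracket: 0.05<=p<0.10

p-value bracket: 0.05<=p<0.10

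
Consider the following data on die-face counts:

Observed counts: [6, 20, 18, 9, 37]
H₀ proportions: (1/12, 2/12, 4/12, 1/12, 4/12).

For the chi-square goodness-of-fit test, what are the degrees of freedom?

df = k − 1 = 5 − 1 = 4

degrees of freedom = 4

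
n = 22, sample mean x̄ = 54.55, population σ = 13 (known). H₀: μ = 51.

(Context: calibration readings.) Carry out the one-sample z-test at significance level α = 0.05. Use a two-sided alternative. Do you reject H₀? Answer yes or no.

reject H₀: no

SE = σ/√n = 13/√22 = 2.7716
z = (x̄−μ₀)/SE = (54.55−51)/2.7716 = 1.2808
p-value (two-sided) = 0.20025
At α=0.05: p ≥ α → fail to reject H₀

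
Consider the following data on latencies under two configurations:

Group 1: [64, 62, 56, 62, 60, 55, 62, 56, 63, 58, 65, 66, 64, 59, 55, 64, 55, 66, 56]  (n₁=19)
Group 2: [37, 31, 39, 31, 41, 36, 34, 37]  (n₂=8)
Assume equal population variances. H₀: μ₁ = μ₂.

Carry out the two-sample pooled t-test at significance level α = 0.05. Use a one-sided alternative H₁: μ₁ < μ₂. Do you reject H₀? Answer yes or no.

reject H₀: no

x̄₁=60.421, s₁=4.018, n₁=19
x̄₂=35.750, s₂=3.576, n₂=8
s_p² = [18·4.018² + 7·3.576²]/25 = 15.2053
SE = √(s_p²·(1/19+1/8)) = 1.6435
t = (60.421−35.750)/1.6435 = 15.0117
df = 25
p-value (one-sided, H₁ less) = 1.00000
At α=0.05: p ≥ α → fail to reject H₀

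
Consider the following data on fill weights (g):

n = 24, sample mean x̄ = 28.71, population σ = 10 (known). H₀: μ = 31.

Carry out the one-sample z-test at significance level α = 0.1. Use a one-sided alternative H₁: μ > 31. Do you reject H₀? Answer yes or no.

reject H₀: no

SE = σ/√n = 10/√24 = 2.0412
z = (x̄−μ₀)/SE = (28.71−31)/2.0412 = -1.1219
p-value (one-sided, H₁ greater) = 0.86904
At α=0.1: p ≥ α → fail to reject H₀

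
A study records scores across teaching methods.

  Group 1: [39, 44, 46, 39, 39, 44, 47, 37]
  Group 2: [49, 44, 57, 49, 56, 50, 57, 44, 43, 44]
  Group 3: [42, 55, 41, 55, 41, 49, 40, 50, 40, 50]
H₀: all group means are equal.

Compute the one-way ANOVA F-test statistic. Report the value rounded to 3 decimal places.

Group means [41.88, 49.30, 46.30], grand mean 46.107
SSB = Σnᵢ(x̄ᵢ−x̄)² = 245.604; SSW = ΣΣ(x−x̄ᵢ)² = 729.075
MSB = 245.604/2 = 122.8018; MSW = 729.075/25 = 29.1630
F = MSB/MSW = 4.2109
df = (2, 25)

test statistic = 4.211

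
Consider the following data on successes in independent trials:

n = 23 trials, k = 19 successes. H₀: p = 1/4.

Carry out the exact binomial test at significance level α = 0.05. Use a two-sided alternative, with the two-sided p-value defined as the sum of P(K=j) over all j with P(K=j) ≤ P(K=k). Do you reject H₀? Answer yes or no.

reject H₀: yes

Exact binomial: n=23, k=19, p₀=1/4=0.2500
P(X=j) = C(n,j)·p₀^j·(1−p₀)^(n−j); p = Σ P(X=j) over j with P(X=j) ≤ P(X=19)
p-value (two-sided) = 0.00000
At α=0.05: p < α → reject H₀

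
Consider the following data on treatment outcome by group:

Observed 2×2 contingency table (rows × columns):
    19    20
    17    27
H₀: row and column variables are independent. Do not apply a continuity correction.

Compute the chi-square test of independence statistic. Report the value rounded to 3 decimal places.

Row totals [39, 44], col totals [36, 47], n=83
χ² = (19−16.92)²/16.92 + (20−22.08)²/22.08 + (17−19.08)²/19.08 + (27−24.92)²/24.92 = 0.8556
df = 1

test statistic = 0.856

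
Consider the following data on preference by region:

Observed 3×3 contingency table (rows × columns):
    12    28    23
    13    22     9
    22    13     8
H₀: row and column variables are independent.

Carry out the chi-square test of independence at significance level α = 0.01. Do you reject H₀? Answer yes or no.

reject H₀: yes

Row totals [63, 44, 43], col totals [47, 63, 40], n=150
χ² = (12−19.74)²/19.74 + (28−26.46)²/26.46 + (23−16.80)²/16.80 + (13−13.79)²/13.79 + (22−18.48)²/18.48 + (9−11.73)²/11.73 + (22−13.47)²/13.47 + (13−18.06)²/18.06 + (8−11.47)²/11.47 = 14.6266
df = 4
p-value (upper-tail) = 0.00554
At α=0.01: p < α → reject H₀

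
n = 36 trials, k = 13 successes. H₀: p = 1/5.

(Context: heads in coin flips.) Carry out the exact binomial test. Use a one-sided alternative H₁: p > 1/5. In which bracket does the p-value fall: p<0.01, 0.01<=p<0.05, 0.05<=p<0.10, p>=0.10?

p-value bracket: 0.01<=p<0.05

Exact binomial: n=36, k=13, p₀=1/5=0.2000
P(X≥13) from Σ C(n,i)·p₀^i·(1−p₀)^(n−i)
p-value (one-sided, H₁ greater) = 0.01822
→ bracket: 0.01<=p<0.05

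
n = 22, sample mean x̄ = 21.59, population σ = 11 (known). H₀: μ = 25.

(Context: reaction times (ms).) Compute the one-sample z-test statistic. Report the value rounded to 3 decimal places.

SE = σ/√n = 11/√22 = 2.3452
z = (x̄−μ₀)/SE = (21.59−25)/2.3452 = -1.4540

test statistic = -1.454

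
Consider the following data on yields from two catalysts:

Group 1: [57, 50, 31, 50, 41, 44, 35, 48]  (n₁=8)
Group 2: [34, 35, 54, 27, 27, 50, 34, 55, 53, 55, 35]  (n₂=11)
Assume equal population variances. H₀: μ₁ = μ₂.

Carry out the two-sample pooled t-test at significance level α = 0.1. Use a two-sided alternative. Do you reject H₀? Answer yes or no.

x̄₁=44.500, s₁=8.569, n₁=8
x̄₂=41.727, s₂=11.585, n₂=11
s_p² = [7·8.569² + 10·11.585²]/17 = 109.1872
SE = √(s_p²·(1/8+1/11)) = 4.8554
t = (44.500−41.727)/4.8554 = 0.5711
df = 17
p-value (two-sided) = 0.57543
At α=0.1: p ≥ α → fail to reject H₀

reject H₀: no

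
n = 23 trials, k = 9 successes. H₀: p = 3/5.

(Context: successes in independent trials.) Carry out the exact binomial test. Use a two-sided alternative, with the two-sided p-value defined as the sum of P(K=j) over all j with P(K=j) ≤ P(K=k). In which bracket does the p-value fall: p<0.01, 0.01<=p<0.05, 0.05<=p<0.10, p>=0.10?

p-value bracket: 0.05<=p<0.10

Exact binomial: n=23, k=9, p₀=3/5=0.6000
P(X=j) = C(n,j)·p₀^j·(1−p₀)^(n−j); p = Σ P(X=j) over j with P(X=j) ≤ P(X=9)
p-value (two-sided) = 0.05390
→ bracket: 0.05<=p<0.10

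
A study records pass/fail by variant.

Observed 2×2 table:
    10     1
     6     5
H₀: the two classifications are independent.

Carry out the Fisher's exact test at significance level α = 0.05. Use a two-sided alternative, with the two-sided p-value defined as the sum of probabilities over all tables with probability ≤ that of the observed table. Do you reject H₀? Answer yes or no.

Margins: r₁=11, r₂=11, c₁=16, c₂=6, n=22
p_obs = C(11,10)·C(11,6)/C(22,16); sum pmf over tables with pmf ≤ p_obs
p-value (two-sided) = 0.14861
At α=0.05: p ≥ α → fail to reject H₀

reject H₀: no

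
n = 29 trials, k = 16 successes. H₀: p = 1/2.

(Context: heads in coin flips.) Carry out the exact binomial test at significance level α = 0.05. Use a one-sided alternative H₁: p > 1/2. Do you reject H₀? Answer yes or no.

Exact binomial: n=29, k=16, p₀=1/2=0.5000
P(X≥16) from Σ C(n,i)·p₀^i·(1−p₀)^(n−i)
p-value (one-sided, H₁ greater) = 0.35554
At α=0.05: p ≥ α → fail to reject H₀

reject H₀: no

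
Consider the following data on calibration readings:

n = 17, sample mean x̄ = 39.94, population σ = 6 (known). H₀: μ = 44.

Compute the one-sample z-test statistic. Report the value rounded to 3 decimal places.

test statistic = -2.790

SE = σ/√n = 6/√17 = 1.4552
z = (x̄−μ₀)/SE = (39.94−44)/1.4552 = -2.7900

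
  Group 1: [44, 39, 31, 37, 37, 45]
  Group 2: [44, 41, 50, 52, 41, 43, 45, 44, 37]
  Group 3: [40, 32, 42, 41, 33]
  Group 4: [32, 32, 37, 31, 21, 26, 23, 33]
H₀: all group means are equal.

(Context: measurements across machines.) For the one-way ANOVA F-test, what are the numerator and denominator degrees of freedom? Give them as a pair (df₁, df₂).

degrees of freedom = [3, 24]

k = 4 groups, N = 28 total
df = (k−1, N−k) = (4−1, 28−4) = (3, 24)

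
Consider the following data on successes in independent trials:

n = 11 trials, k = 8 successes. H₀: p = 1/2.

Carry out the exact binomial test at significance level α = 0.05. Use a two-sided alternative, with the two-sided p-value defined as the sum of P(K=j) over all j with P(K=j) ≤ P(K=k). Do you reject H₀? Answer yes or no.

reject H₀: no

Exact binomial: n=11, k=8, p₀=1/2=0.5000
P(X=j) = C(n,j)·p₀^j·(1−p₀)^(n−j); p = Σ P(X=j) over j with P(X=j) ≤ P(X=8)
p-value (two-sided) = 0.22656
At α=0.05: p ≥ α → fail to reject H₀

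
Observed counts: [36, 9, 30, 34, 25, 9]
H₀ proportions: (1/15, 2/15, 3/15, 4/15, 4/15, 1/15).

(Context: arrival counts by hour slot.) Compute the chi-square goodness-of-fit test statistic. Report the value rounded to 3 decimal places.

n = 143; E_i = n·p_i = [9.53, 19.07, 28.60, 38.13, 38.13, 9.53]
χ² = (36−9.53)²/9.53 + (9−19.07)²/19.07 + (30−28.60)²/28.60 + (34−38.13)²/38.13 + (25−38.13)²/38.13 + (9−9.53)²/9.53 = 83.8619
df = 5

test statistic = 83.862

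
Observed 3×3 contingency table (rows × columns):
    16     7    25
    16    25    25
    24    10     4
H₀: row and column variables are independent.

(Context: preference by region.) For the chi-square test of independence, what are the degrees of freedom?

df = (r−1)(c−1) = (3−1)·(3−1) = 4

degrees of freedom = 4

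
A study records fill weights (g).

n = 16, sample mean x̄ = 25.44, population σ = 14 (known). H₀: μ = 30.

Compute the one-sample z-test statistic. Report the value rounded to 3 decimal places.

SE = σ/√n = 14/√16 = 3.5000
z = (x̄−μ₀)/SE = (25.44−30)/3.5000 = -1.3029

test statistic = -1.303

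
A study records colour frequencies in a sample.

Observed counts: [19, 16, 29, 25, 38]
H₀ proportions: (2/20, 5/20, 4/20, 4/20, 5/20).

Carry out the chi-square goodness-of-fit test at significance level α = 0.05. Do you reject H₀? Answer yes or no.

n = 127; E_i = n·p_i = [12.70, 31.75, 25.40, 25.40, 31.75]
χ² = (19−12.70)²/12.70 + (16−31.75)²/31.75 + (29−25.40)²/25.40 + (25−25.40)²/25.40 + (38−31.75)²/31.75 = 12.6850
df = 4
p-value (upper-tail) = 0.01292
At α=0.05: p < α → reject H₀

reject H₀: yes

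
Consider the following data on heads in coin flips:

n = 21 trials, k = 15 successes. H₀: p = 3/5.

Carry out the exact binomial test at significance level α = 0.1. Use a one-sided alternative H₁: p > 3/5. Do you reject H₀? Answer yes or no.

reject H₀: no

Exact binomial: n=21, k=15, p₀=3/5=0.6000
P(X≥15) from Σ C(n,i)·p₀^i·(1−p₀)^(n−i)
p-value (one-sided, H₁ greater) = 0.20025
At α=0.1: p ≥ α → fail to reject H₀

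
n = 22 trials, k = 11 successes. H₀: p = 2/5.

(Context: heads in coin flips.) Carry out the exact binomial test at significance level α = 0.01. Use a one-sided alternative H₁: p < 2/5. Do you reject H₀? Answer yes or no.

reject H₀: no

Exact binomial: n=22, k=11, p₀=2/5=0.4000
P(X≤11) from Σ C(n,i)·p₀^i·(1−p₀)^(n−i)
p-value (one-sided, H₁ less) = 0.87929
At α=0.01: p ≥ α → fail to reject H₀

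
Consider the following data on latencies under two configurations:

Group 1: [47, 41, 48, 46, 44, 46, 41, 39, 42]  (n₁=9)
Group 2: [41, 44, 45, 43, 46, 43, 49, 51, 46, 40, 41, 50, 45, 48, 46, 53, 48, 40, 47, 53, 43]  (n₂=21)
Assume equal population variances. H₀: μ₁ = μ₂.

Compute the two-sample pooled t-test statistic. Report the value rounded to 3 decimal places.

test statistic = -1.365

x̄₁=43.778, s₁=3.153, n₁=9
x̄₂=45.810, s₂=3.945, n₂=21
s_p² = [8·3.153² + 20·3.945²]/28 = 13.9569
SE = √(s_p²·(1/9+1/21)) = 1.4884
t = (43.778−45.810)/1.4884 = -1.3650
df = 28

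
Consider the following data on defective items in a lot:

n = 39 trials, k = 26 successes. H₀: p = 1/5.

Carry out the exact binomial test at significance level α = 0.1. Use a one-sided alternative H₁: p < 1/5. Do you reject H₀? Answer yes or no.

Exact binomial: n=39, k=26, p₀=1/5=0.2000
P(X≤26) from Σ C(n,i)·p₀^i·(1−p₀)^(n−i)
p-value (one-sided, H₁ less) = 1.00000
At α=0.1: p ≥ α → fail to reject H₀

reject H₀: no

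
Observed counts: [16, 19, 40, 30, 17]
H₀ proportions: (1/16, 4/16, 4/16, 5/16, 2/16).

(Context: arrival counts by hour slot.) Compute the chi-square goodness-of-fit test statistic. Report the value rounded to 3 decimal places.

test statistic = 18.426

n = 122; E_i = n·p_i = [7.62, 30.50, 30.50, 38.12, 15.25]
χ² = (16−7.62)²/7.62 + (19−30.50)²/30.50 + (40−30.50)²/30.50 + (30−38.12)²/38.12 + (17−15.25)²/15.25 = 18.4262
df = 4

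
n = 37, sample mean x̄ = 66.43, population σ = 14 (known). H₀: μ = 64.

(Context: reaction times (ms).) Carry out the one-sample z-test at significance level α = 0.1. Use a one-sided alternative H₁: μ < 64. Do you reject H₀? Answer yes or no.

SE = σ/√n = 14/√37 = 2.3016
z = (x̄−μ₀)/SE = (66.43−64)/2.3016 = 1.0558
p-value (one-sided, H₁ less) = 0.85447
At α=0.1: p ≥ α → fail to reject H₀

reject H₀: no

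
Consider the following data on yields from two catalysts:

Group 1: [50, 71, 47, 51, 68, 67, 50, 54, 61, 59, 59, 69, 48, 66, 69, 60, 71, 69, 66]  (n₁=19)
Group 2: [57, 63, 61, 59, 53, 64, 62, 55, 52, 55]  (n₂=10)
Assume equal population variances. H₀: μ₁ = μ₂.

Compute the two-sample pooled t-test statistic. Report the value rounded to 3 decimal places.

x̄₁=60.789, s₁=8.469, n₁=19
x̄₂=58.100, s₂=4.306, n₂=10
s_p² = [18·8.469² + 9·4.306²]/27 = 54.0021
SE = √(s_p²·(1/19+1/10)) = 2.8710
t = (60.789−58.100)/2.8710 = 0.9368
df = 27

test statistic = 0.937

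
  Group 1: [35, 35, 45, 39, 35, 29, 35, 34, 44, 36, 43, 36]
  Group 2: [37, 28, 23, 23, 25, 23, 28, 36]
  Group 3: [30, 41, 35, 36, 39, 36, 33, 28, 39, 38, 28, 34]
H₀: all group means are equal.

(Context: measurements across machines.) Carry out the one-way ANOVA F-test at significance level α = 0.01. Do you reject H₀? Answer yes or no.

reject H₀: yes

Group means [37.17, 27.88, 34.75], grand mean 33.938
SSB = Σnᵢ(x̄ᵢ−x̄)² = 427.083; SSW = ΣΣ(x−x̄ᵢ)² = 678.792
MSB = 427.083/2 = 213.5417; MSW = 678.792/29 = 23.4066
F = MSB/MSW = 9.1231
df = (2, 29)
p-value (upper-tail) = 0.00084
At α=0.01: p < α → reject H₀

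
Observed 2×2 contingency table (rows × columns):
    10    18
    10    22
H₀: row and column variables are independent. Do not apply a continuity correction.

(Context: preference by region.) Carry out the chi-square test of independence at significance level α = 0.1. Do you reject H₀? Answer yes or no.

reject H₀: no

Row totals [28, 32], col totals [20, 40], n=60
χ² = (10−9.33)²/9.33 + (18−18.67)²/18.67 + (10−10.67)²/10.67 + (22−21.33)²/21.33 = 0.1339
df = 1
p-value (upper-tail) = 0.71439
At α=0.1: p ≥ α → fail to reject H₀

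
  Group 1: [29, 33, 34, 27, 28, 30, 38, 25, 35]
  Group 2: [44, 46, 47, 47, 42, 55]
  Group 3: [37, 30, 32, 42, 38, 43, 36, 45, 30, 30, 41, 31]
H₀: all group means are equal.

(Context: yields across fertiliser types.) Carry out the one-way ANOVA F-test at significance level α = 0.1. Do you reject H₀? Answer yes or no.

reject H₀: yes

Group means [31.00, 46.83, 36.25], grand mean 36.852
SSB = Σnᵢ(x̄ᵢ−x̄)² = 910.324; SSW = ΣΣ(x−x̄ᵢ)² = 587.083
MSB = 910.324/2 = 455.1620; MSW = 587.083/24 = 24.4618
F = MSB/MSW = 18.6070
df = (2, 24)
p-value (upper-tail) = 0.00001
At α=0.1: p < α → reject H₀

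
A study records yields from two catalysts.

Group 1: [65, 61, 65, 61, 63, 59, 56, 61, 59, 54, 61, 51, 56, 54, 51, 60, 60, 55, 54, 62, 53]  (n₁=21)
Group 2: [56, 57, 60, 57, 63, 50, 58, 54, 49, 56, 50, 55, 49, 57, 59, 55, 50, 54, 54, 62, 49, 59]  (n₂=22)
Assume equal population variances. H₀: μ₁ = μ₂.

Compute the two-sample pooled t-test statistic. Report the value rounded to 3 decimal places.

test statistic = 2.302

x̄₁=58.143, s₁=4.316, n₁=21
x̄₂=55.136, s₂=4.246, n₂=22
s_p² = [20·4.316² + 21·4.246²]/41 = 18.3210
SE = √(s_p²·(1/21+1/22)) = 1.3058
t = (58.143−55.136)/1.3058 = 2.3024
df = 41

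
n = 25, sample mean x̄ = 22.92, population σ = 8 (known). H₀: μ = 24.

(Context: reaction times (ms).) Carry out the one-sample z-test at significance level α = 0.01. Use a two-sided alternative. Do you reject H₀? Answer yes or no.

SE = σ/√n = 8/√25 = 1.6000
z = (x̄−μ₀)/SE = (22.92−24)/1.6000 = -0.6750
p-value (two-sided) = 0.49968
At α=0.01: p ≥ α → fail to reject H₀

reject H₀: no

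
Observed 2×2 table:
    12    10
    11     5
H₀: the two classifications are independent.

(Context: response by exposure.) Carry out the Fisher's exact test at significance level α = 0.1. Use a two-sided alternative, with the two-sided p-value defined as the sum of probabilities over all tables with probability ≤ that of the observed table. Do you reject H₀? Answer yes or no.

reject H₀: no

Margins: r₁=22, r₂=16, c₁=23, c₂=15, n=38
p_obs = C(22,12)·C(16,11)/C(38,23); sum pmf over tables with pmf ≤ p_obs
p-value (two-sided) = 0.50608
At α=0.1: p ≥ α → fail to reject H₀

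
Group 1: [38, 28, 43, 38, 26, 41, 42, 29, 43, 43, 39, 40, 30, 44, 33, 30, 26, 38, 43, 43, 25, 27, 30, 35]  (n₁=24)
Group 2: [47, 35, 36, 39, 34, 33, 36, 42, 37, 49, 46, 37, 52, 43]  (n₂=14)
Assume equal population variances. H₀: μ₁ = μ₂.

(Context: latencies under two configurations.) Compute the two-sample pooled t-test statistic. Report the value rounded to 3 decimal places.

x̄₁=35.583, s₁=6.711, n₁=24
x̄₂=40.429, s₂=6.085, n₂=14
s_p² = [23·6.711² + 13·6.085²]/36 = 42.1462
SE = √(s_p²·(1/24+1/14)) = 2.1832
t = (35.583−40.429)/2.1832 = -2.2193
df = 36

test statistic = -2.219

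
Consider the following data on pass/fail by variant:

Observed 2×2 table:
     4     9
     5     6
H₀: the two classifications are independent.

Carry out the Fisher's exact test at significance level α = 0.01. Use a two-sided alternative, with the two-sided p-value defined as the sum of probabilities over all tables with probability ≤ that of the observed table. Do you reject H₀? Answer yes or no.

Margins: r₁=13, r₂=11, c₁=9, c₂=15, n=24
p_obs = C(13,4)·C(11,5)/C(24,9); sum pmf over tables with pmf ≤ p_obs
p-value (two-sided) = 0.67517
At α=0.01: p ≥ α → fail to reject H₀

reject H₀: no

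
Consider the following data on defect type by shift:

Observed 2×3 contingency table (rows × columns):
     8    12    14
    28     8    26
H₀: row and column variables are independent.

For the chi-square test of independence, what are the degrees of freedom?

df = (r−1)(c−1) = (2−1)·(3−1) = 2

degrees of freedom = 2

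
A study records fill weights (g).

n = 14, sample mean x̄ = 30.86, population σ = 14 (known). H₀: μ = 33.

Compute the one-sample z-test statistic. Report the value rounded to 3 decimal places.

SE = σ/√n = 14/√14 = 3.7417
z = (x̄−μ₀)/SE = (30.86−33)/3.7417 = -0.5719

test statistic = -0.572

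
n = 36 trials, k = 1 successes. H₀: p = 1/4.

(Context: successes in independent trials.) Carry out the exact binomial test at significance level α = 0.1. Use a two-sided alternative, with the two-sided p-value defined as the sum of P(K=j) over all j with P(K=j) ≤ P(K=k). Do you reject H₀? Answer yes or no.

reject H₀: yes

Exact binomial: n=36, k=1, p₀=1/4=0.2500
P(X=j) = C(n,j)·p₀^j·(1−p₀)^(n−j); p = Σ P(X=j) over j with P(X=j) ≤ P(X=1)
p-value (two-sided) = 0.00074
At α=0.1: p < α → reject H₀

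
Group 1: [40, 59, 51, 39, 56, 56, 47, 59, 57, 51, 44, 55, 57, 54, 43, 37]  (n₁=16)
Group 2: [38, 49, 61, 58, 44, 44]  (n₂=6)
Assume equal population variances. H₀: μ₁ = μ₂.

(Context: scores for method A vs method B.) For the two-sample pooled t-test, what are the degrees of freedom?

degrees of freedom = 20

df = n₁ + n₂ − 2 = 16 + 6 − 2 = 20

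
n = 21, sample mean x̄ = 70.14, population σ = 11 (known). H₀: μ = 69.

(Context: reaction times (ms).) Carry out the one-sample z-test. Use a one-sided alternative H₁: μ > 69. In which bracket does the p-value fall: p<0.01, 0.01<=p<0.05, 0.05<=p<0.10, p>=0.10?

SE = σ/√n = 11/√21 = 2.4004
z = (x̄−μ₀)/SE = (70.14−69)/2.4004 = 0.4749
p-value (one-sided, H₁ greater) = 0.31742
→ bracket: p>=0.10

p-value bracket: p>=0.10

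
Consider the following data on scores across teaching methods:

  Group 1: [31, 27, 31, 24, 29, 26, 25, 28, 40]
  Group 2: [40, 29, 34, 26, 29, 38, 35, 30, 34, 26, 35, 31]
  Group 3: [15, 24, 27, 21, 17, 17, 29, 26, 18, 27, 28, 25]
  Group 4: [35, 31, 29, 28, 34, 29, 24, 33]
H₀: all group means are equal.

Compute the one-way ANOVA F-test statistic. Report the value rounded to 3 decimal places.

Group means [29.00, 32.25, 22.83, 30.38], grand mean 28.415
SSB = Σnᵢ(x̄ᵢ−x̄)² = 584.160; SSW = ΣΣ(x−x̄ᵢ)² = 767.792
MSB = 584.160/3 = 194.7199; MSW = 767.792/37 = 20.7511
F = MSB/MSW = 9.3836
df = (3, 37)

test statistic = 9.384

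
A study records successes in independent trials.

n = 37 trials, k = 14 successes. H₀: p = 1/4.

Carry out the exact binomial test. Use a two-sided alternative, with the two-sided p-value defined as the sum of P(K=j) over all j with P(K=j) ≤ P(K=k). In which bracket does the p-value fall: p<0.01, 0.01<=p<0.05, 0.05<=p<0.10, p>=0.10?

Exact binomial: n=37, k=14, p₀=1/4=0.2500
P(X=j) = C(n,j)·p₀^j·(1−p₀)^(n−j); p = Σ P(X=j) over j with P(X=j) ≤ P(X=14)
p-value (two-sided) = 0.08604
→ bracket: 0.05<=p<0.10

p-value bracket: 0.05<=p<0.10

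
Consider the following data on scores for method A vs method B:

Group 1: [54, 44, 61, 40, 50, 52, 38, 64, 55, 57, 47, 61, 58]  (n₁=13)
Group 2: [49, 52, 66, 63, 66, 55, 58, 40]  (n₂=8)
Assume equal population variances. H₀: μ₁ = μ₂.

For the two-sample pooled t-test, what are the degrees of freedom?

degrees of freedom = 19

df = n₁ + n₂ − 2 = 13 + 8 − 2 = 19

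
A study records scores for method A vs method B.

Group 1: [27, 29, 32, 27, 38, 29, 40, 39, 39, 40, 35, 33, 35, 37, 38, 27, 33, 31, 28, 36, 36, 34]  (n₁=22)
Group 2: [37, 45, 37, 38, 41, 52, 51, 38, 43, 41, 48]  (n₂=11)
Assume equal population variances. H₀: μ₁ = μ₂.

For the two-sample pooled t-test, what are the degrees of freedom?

df = n₁ + n₂ − 2 = 22 + 11 − 2 = 31

degrees of freedom = 31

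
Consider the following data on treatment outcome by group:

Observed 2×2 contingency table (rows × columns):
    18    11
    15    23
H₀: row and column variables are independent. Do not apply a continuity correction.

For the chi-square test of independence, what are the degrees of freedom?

degrees of freedom = 1

df = (r−1)(c−1) = (2−1)·(2−1) = 1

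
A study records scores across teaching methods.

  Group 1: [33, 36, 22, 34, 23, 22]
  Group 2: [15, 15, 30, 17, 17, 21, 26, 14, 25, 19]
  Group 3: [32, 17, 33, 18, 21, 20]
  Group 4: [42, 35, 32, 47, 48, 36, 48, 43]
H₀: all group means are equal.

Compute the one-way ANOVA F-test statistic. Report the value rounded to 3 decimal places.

test statistic = 18.743

Group means [28.33, 19.90, 23.50, 41.38], grand mean 28.033
SSB = Σnᵢ(x̄ᵢ−x̄)² = 2209.358; SSW = ΣΣ(x−x̄ᵢ)² = 1021.608
MSB = 2209.358/3 = 736.4528; MSW = 1021.608/26 = 39.2926
F = MSB/MSW = 18.7428
df = (3, 26)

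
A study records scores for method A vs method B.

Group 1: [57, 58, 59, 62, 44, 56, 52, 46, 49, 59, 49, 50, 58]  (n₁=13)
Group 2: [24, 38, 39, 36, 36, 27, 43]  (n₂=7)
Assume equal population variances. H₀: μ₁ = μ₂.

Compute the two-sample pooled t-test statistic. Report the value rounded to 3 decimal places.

x̄₁=53.769, s₁=5.718, n₁=13
x̄₂=34.714, s₂=6.775, n₂=7
s_p² = [12·5.718² + 6·6.775²]/18 = 37.0965
SE = √(s_p²·(1/13+1/7)) = 2.8554
t = (53.769−34.714)/2.8554 = 6.6734
df = 18

test statistic = 6.673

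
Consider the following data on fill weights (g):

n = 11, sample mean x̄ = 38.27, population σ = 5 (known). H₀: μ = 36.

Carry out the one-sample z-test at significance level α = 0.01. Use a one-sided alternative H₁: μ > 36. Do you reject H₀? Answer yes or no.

reject H₀: no

SE = σ/√n = 5/√11 = 1.5076
z = (x̄−μ₀)/SE = (38.27−36)/1.5076 = 1.5057
p-value (one-sided, H₁ greater) = 0.06607
At α=0.01: p ≥ α → fail to reject H₀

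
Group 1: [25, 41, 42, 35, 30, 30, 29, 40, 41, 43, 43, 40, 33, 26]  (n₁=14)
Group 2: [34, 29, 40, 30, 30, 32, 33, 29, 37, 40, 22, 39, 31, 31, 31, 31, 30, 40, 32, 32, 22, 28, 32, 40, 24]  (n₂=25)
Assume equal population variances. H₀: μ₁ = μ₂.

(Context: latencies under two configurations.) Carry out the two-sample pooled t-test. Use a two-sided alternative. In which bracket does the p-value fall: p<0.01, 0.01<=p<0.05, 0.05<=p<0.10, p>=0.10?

p-value bracket: 0.05<=p<0.10

x̄₁=35.571, s₁=6.595, n₁=14
x̄₂=31.960, s₂=5.200, n₂=25
s_p² = [13·6.595² + 24·5.200²]/37 = 32.8213
SE = √(s_p²·(1/14+1/25)) = 1.9124
t = (35.571−31.960)/1.9124 = 1.8884
df = 37
p-value (two-sided) = 0.06683
→ bracket: 0.05<=p<0.10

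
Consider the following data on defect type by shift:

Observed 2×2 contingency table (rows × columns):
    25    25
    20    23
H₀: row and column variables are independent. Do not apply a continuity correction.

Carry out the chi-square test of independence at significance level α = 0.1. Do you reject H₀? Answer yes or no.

Row totals [50, 43], col totals [45, 48], n=93
χ² = (25−24.19)²/24.19 + (25−25.81)²/25.81 + (20−20.81)²/20.81 + (23−22.19)²/22.19 = 0.1126
df = 1
p-value (upper-tail) = 0.73715
At α=0.1: p ≥ α → fail to reject H₀

reject H₀: no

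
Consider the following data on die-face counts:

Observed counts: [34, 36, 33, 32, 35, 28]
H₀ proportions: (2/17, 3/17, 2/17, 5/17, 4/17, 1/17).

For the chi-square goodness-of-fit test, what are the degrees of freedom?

degrees of freedom = 5

df = k − 1 = 6 − 1 = 5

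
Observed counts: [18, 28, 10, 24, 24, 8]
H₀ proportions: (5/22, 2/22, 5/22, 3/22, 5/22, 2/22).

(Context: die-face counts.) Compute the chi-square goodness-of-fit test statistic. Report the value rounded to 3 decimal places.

n = 112; E_i = n·p_i = [25.45, 10.18, 25.45, 15.27, 25.45, 10.18]
χ² = (18−25.45)²/25.45 + (28−10.18)²/10.18 + (10−25.45)²/25.45 + (24−15.27)²/15.27 + (24−25.45)²/25.45 + (8−10.18)²/10.18 = 48.2857
df = 5

test statistic = 48.286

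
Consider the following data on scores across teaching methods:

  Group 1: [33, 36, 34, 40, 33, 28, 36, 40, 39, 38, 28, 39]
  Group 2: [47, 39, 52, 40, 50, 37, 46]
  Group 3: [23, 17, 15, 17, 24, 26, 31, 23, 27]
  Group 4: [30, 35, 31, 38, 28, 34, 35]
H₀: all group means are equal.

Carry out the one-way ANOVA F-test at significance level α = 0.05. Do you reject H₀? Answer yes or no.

reject H₀: yes

Group means [35.33, 44.43, 22.56, 33.00], grand mean 33.400
SSB = Σnᵢ(x̄ᵢ−x̄)² = 1955.797; SSW = ΣΣ(x−x̄ᵢ)² = 696.603
MSB = 1955.797/3 = 651.9323; MSW = 696.603/31 = 22.4711
F = MSB/MSW = 29.0121
df = (3, 31)
p-value (upper-tail) = 0.00000
At α=0.05: p < α → reject H₀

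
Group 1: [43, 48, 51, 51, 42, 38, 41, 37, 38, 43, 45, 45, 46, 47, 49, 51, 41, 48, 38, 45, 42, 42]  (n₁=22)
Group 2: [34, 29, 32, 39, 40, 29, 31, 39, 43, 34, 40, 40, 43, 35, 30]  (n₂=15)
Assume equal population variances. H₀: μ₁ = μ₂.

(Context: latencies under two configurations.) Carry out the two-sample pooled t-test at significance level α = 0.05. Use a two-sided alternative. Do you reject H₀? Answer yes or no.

x̄₁=44.136, s₁=4.411, n₁=22
x̄₂=35.867, s₂=4.984, n₂=15
s_p² = [21·4.411² + 14·4.984²]/35 = 21.6093
SE = √(s_p²·(1/22+1/15)) = 1.5566
t = (44.136−35.867)/1.5566 = 5.3128
df = 35
p-value (two-sided) = 0.00001
At α=0.05: p < α → reject H₀

reject H₀: yes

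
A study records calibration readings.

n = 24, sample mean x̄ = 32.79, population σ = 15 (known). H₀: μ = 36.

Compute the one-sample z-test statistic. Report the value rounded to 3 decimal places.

SE = σ/√n = 15/√24 = 3.0619
z = (x̄−μ₀)/SE = (32.79−36)/3.0619 = -1.0484

test statistic = -1.048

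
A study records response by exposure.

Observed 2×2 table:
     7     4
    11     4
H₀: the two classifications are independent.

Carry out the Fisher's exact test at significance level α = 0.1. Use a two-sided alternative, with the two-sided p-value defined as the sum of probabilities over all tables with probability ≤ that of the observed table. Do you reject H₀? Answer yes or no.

reject H₀: no

Margins: r₁=11, r₂=15, c₁=18, c₂=8, n=26
p_obs = C(11,7)·C(15,11)/C(26,18); sum pmf over tables with pmf ≤ p_obs
p-value (two-sided) = 0.68284
At α=0.1: p ≥ α → fail to reject H₀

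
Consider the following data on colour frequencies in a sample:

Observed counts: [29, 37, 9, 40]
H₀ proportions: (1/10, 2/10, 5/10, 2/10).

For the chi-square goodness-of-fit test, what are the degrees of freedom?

df = k − 1 = 4 − 1 = 3

degrees of freedom = 3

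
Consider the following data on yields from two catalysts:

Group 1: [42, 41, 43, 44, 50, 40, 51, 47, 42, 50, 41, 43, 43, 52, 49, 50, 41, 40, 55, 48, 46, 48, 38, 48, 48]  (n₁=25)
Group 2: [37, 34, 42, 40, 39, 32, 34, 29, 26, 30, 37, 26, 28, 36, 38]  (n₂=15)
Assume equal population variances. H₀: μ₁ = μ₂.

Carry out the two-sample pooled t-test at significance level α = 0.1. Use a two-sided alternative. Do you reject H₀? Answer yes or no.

x̄₁=45.600, s₁=4.500, n₁=25
x̄₂=33.867, s₂=5.153, n₂=15
s_p² = [24·4.500² + 14·5.153²]/38 = 22.5719
SE = √(s_p²·(1/25+1/15)) = 1.5517
t = (45.600−33.867)/1.5517 = 7.5618
df = 38
p-value (two-sided) = 0.00000
At α=0.1: p < α → reject H₀

reject H₀: yes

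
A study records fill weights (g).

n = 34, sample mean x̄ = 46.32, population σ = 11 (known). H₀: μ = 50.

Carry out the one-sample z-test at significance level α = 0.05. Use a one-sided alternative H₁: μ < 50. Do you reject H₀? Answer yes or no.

reject H₀: yes

SE = σ/√n = 11/√34 = 1.8865
z = (x̄−μ₀)/SE = (46.32−50)/1.8865 = -1.9507
p-value (one-sided, H₁ less) = 0.02555
At α=0.05: p < α → reject H₀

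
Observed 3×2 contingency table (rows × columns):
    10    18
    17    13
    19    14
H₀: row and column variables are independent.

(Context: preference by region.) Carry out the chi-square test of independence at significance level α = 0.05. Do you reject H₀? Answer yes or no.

Row totals [28, 30, 33], col totals [46, 45], n=91
χ² = (10−14.15)²/14.15 + (18−13.85)²/13.85 + (17−15.16)²/15.16 + (13−14.84)²/14.84 + (19−16.68)²/16.68 + (14−16.32)²/16.32 = 3.5661
df = 2
p-value (upper-tail) = 0.16813
At α=0.05: p ≥ α → fail to reject H₀

reject H₀: no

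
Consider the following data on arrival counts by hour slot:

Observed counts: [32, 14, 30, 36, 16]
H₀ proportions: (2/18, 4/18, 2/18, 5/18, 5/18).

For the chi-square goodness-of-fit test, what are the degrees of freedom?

df = k − 1 = 5 − 1 = 4

degrees of freedom = 4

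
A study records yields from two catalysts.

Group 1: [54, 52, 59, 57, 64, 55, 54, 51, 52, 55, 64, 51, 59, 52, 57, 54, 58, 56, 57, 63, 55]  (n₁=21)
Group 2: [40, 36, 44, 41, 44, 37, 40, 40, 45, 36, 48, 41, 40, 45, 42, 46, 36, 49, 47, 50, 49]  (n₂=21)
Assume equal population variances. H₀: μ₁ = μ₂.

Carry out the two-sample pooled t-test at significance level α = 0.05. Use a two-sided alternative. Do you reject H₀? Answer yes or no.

reject H₀: yes

x̄₁=56.143, s₁=3.966, n₁=21
x̄₂=42.667, s₂=4.509, n₂=21
s_p² = [20·3.966² + 20·4.509²]/40 = 18.0310
SE = √(s_p²·(1/21+1/21)) = 1.3104
t = (56.143−42.667)/1.3104 = 10.2838
df = 40
p-value (two-sided) = 0.00000
At α=0.05: p < α → reject H₀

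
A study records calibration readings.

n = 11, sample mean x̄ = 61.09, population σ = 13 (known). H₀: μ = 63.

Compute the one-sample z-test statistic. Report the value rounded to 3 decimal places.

test statistic = -0.487

SE = σ/√n = 13/√11 = 3.9196
z = (x̄−μ₀)/SE = (61.09−63)/3.9196 = -0.4873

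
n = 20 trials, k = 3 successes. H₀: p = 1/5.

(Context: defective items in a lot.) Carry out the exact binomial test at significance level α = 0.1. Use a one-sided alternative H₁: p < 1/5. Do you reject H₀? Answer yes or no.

Exact binomial: n=20, k=3, p₀=1/5=0.2000
P(X≤3) from Σ C(n,i)·p₀^i·(1−p₀)^(n−i)
p-value (one-sided, H₁ less) = 0.41145
At α=0.1: p ≥ α → fail to reject H₀

reject H₀: no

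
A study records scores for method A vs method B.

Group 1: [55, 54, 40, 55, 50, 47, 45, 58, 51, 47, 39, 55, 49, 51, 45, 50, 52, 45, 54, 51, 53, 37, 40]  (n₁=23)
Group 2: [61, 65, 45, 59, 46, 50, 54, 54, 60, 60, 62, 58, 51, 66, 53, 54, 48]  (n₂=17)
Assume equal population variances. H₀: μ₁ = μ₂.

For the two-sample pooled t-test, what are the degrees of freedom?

df = n₁ + n₂ − 2 = 23 + 17 − 2 = 38

degrees of freedom = 38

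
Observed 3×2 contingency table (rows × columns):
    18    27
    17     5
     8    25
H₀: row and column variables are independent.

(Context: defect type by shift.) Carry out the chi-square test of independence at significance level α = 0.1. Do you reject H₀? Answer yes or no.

reject H₀: yes

Row totals [45, 22, 33], col totals [43, 57], n=100
χ² = (18−19.35)²/19.35 + (27−25.65)²/25.65 + (17−9.46)²/9.46 + (5−12.54)²/12.54 + (8−14.19)²/14.19 + (25−18.81)²/18.81 = 15.4458
df = 2
p-value (upper-tail) = 0.00044
At α=0.1: p < α → reject H₀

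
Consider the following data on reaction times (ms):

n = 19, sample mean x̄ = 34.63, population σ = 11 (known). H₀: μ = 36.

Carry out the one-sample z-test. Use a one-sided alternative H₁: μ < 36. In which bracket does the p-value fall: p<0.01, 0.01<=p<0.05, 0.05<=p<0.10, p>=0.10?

p-value bracket: p>=0.10

SE = σ/√n = 11/√19 = 2.5236
z = (x̄−μ₀)/SE = (34.63−36)/2.5236 = -0.5429
p-value (one-sided, H₁ less) = 0.29361
→ bracket: p>=0.10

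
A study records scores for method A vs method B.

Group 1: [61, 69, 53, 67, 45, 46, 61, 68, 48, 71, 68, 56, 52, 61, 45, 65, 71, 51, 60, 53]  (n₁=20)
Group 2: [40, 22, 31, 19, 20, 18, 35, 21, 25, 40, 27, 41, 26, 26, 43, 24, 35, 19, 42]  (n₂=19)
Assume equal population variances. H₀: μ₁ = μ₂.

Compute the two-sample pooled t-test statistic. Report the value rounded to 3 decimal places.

x̄₁=58.550, s₁=8.988, n₁=20
x̄₂=29.158, s₂=8.833, n₂=19
s_p² = [19·8.988² + 18·8.833²]/37 = 79.4453
SE = √(s_p²·(1/20+1/19)) = 2.8555
t = (58.550−29.158)/2.8555 = 10.2933
df = 37

test statistic = 10.293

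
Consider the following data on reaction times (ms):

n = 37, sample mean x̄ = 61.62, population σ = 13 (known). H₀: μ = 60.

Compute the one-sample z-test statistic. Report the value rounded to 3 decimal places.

test statistic = 0.758

SE = σ/√n = 13/√37 = 2.1372
z = (x̄−μ₀)/SE = (61.62−60)/2.1372 = 0.7580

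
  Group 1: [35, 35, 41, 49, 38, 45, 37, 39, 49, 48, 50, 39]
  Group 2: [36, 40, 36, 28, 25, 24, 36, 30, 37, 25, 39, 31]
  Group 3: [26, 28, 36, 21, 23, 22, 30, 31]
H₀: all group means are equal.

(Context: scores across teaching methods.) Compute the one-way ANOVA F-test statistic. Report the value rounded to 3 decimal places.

test statistic = 18.719

Group means [42.08, 32.25, 27.12], grand mean 34.656
SSB = Σnᵢ(x̄ᵢ−x̄)² = 1185.177; SSW = ΣΣ(x−x̄ᵢ)² = 918.042
MSB = 1185.177/2 = 592.5885; MSW = 918.042/29 = 31.6566
F = MSB/MSW = 18.7193
df = (2, 29)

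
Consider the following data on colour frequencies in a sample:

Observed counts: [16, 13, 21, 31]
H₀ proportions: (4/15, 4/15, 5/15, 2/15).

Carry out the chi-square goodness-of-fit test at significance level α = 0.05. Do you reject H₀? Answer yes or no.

reject H₀: yes

n = 81; E_i = n·p_i = [21.60, 21.60, 27.00, 10.80]
χ² = (16−21.60)²/21.60 + (13−21.60)²/21.60 + (21−27.00)²/27.00 + (31−10.80)²/10.80 = 43.9907
df = 3
p-value (upper-tail) = 0.00000
At α=0.05: p < α → reject H₀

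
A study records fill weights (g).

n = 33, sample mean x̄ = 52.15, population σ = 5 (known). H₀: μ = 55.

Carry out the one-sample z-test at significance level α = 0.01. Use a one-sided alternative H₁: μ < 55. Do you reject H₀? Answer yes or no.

reject H₀: yes

SE = σ/√n = 5/√33 = 0.8704
z = (x̄−μ₀)/SE = (52.15−55)/0.8704 = -3.2744
p-value (one-sided, H₁ less) = 0.00053
At α=0.01: p < α → reject H₀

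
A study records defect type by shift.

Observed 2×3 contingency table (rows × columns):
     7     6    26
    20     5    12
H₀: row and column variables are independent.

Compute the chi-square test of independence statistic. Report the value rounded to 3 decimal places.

Row totals [39, 37], col totals [27, 11, 38], n=76
χ² = (7−13.86)²/13.86 + (6−5.64)²/5.64 + (26−19.50)²/19.50 + (20−13.14)²/13.14 + (5−5.36)²/5.36 + (12−18.50)²/18.50 = 11.4634
df = 2

test statistic = 11.463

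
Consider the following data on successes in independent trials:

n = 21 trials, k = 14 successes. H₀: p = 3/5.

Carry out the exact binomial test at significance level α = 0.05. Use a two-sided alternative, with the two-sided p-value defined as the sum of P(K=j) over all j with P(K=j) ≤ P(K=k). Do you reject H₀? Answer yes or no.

reject H₀: no

Exact binomial: n=21, k=14, p₀=3/5=0.6000
P(X=j) = C(n,j)·p₀^j·(1−p₀)^(n−j); p = Σ P(X=j) over j with P(X=j) ≤ P(X=14)
p-value (two-sided) = 0.65810
At α=0.05: p ≥ α → fail to reject H₀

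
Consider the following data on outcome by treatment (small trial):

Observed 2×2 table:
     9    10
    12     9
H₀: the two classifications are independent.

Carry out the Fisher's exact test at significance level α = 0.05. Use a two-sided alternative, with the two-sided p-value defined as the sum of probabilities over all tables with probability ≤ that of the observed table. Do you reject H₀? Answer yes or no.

reject H₀: no

Margins: r₁=19, r₂=21, c₁=21, c₂=19, n=40
p_obs = C(19,9)·C(21,12)/C(40,21); sum pmf over tables with pmf ≤ p_obs
p-value (two-sided) = 0.75181
At α=0.05: p ≥ α → fail to reject H₀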